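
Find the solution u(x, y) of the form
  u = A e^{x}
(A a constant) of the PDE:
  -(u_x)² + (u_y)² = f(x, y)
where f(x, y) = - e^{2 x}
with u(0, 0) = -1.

Answer: u(x, y) = - e^{x}

Derivation:
Substitute the ansatz u = A e^{x} into the left-hand side.
Derivatives of the ansatz:
  u_x = A e^{x}
  u_y = 0
Term by term:
  -(u_x)² = - A^{2} e^{2 x}
  (u_y)² = 0
So the left-hand side equals
  - A^{2} e^{2 x}
This must equal f(x, y) = - e^{2 x} identically.
Matching coefficients of the independent functions:
  [e^{2 x}]:  - A^{2} = -1
These equations allow (A) = (-1) or (1).
Impose the point condition(s):
  u(0, 0) = -1  ⟹  A = -1
Only A = -1 satisfies everything.
Hence u(x, y) = - e^{x}.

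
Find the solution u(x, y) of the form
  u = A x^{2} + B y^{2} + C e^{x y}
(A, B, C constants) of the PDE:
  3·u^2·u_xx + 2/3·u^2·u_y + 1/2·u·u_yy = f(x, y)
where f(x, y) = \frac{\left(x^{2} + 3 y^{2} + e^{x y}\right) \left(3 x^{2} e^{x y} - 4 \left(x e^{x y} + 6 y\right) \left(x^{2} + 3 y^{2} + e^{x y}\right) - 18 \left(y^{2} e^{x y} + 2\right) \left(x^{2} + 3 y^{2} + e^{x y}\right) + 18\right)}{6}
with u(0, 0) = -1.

Substitute the ansatz u = A x^{2} + B y^{2} + C e^{x y} into the left-hand side.
Derivatives of the ansatz:
  u_xx = 2 A + C y^{2} e^{x y}
  u_y = 2 B y + C x e^{x y}
  u_yy = 2 B + C x^{2} e^{x y}
Term by term:
  3·u^2·u_xx = 6 A^{3} x^{4} + 12 A^{2} B x^{2} y^{2} + 3 A^{2} C x^{4} y^{2} e^{x y} + 12 A^{2} C x^{2} e^{x y} + 6 A B^{2} y^{4} + 6 A B C x^{2} y^{4} e^{x y} + 12 A B C y^{2} e^{x y} + 6 A C^{2} x^{2} y^{2} e^{2 x y} + 6 A C^{2} e^{2 x y} + 3 B^{2} C y^{6} e^{x y} + 6 B C^{2} y^{4} e^{2 x y} + 3 C^{3} y^{2} e^{3 x y}
  2/3·u^2·u_y = \frac{4 A^{2} B x^{4} y}{3} + \frac{2 A^{2} C x^{5} e^{x y}}{3} + \frac{8 A B^{2} x^{2} y^{3}}{3} + \frac{4 A B C x^{3} y^{2} e^{x y}}{3} + \frac{8 A B C x^{2} y e^{x y}}{3} + \frac{4 A C^{2} x^{3} e^{2 x y}}{3} + \frac{4 B^{3} y^{5}}{3} + \frac{2 B^{2} C x y^{4} e^{x y}}{3} + \frac{8 B^{2} C y^{3} e^{x y}}{3} + \frac{4 B C^{2} x y^{2} e^{2 x y}}{3} + \frac{4 B C^{2} y e^{2 x y}}{3} + \frac{2 C^{3} x e^{3 x y}}{3}
  1/2·u·u_yy = A B x^{2} + \frac{A C x^{4} e^{x y}}{2} + B^{2} y^{2} + \frac{B C x^{2} y^{2} e^{x y}}{2} + B C e^{x y} + \frac{C^{2} x^{2} e^{2 x y}}{2}
Sum these and collect like terms in the independent variables.
This must equal f(x, y) identically; expanded, f = - \frac{2 x^{5} e^{x y}}{3} - 3 x^{4} y^{2} e^{x y} - 4 x^{4} y + \frac{x^{4} e^{x y}}{2} - 6 x^{4} - 4 x^{3} y^{2} e^{x y} - \frac{4 x^{3} e^{2 x y}}{3} - 18 x^{2} y^{4} e^{x y} - 24 x^{2} y^{3} - 6 x^{2} y^{2} e^{2 x y} + \frac{3 x^{2} y^{2} e^{x y}}{2} - 36 x^{2} y^{2} - 8 x^{2} y e^{x y} + \frac{x^{2} e^{2 x y}}{2} - 12 x^{2} e^{x y} + 3 x^{2} - 6 x y^{4} e^{x y} - 4 x y^{2} e^{2 x y} - \frac{2 x e^{3 x y}}{3} - 27 y^{6} e^{x y} - 36 y^{5} - 18 y^{4} e^{2 x y} - 54 y^{4} - 24 y^{3} e^{x y} - 3 y^{2} e^{3 x y} - 36 y^{2} e^{x y} + 9 y^{2} - 4 y e^{2 x y} - 6 e^{2 x y} + 3 e^{x y}.
Matching coefficients of the independent functions:
(each divided by its leading coefficient; functions giving the same equation are listed together)
  [x^{2}]:  A B - 3 = 0
  [x^{4}]:  A^{3} + 1 = 0
  [y^{2}]:  B^{2} - 9 = 0
  [y^{4}, x^{2} y^{3}]:  A B^{2} + 9 = 0
  [y^{5}]:  B^{3} + 27 = 0
  [x e^{3 x y}, y^{2} e^{3 x y}]:  C^{3} + 1 = 0
  [x^{2} y^{2}, x^{4} y]:  A^{2} B + 3 = 0
  [x^{2} e^{x y}, x^{5} e^{x y}, x^{4} y^{2} e^{x y}]:  A^{2} C + 1 = 0
  [x^{2} e^{2 x y}]:  C^{2} - 1 = 0
  [x^{3} e^{2 x y}, x^{2} y^{2} e^{2 x y}, e^{2 x y}]:  A C^{2} + 1 = 0
  [x^{4} e^{x y}]:  A C - 1 = 0
  [y e^{2 x y}, y^{4} e^{2 x y}, x y^{2} e^{2 x y}]:  B C^{2} + 3 = 0
  [y^{2} e^{x y}, x^{2} y e^{x y}, x^{2} y^{4} e^{x y}, …]:  A B C + 3 = 0
  [y^{3} e^{x y}, y^{6} e^{x y}, x y^{4} e^{x y}]:  B^{2} C + 9 = 0
  [x^{2} y^{2} e^{x y}, e^{x y}]:  B C - 3 = 0
Solving: A = -1, B = -3, C = -1.
Check against the point condition:
  u(0, 0) = -1  ⟹  C = -1  ✓
Hence u(x, y) = - x^{2} - 3 y^{2} - e^{x y}.

Answer: u(x, y) = - x^{2} - 3 y^{2} - e^{x y}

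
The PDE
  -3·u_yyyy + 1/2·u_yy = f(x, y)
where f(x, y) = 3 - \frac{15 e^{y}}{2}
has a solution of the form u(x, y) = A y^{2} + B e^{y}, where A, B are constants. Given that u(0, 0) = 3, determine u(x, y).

Substitute the ansatz u = A y^{2} + B e^{y} into the left-hand side.
Derivatives of the ansatz:
  u_yyyy = B e^{y}
  u_yy = 2 A + B e^{y}
Term by term:
  -3·u_yyyy = - 3 B e^{y}
  1/2·u_yy = A + \frac{B e^{y}}{2}
So the left-hand side equals
  A - \frac{5 B e^{y}}{2}
This must equal f(x, y) = 3 - \frac{15 e^{y}}{2} identically.
Matching coefficients of the independent functions:
  [constant term]:  A = 3
  [e^{y}]:  - \frac{5 B}{2} = - \frac{15}{2}
Solving: A = 3, B = 3.
Check against the point condition:
  u(0, 0) = 3  ⟹  B = 3  ✓
Hence u(x, y) = 3 y^{2} + 3 e^{y}.

Answer: u(x, y) = 3 y^{2} + 3 e^{y}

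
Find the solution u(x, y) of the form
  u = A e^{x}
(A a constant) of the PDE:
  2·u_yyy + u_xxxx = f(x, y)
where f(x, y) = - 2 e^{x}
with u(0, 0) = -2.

Substitute the ansatz u = A e^{x} into the left-hand side.
Derivatives of the ansatz:
  u_yyy = 0
  u_xxxx = A e^{x}
Term by term:
  2·u_yyy = 0
  u_xxxx = A e^{x}
So the left-hand side equals
  A e^{x}
This must equal f(x, y) = - 2 e^{x} identically.
Matching coefficients of the independent functions:
  [e^{x}]:  A = -2
Solving: A = -2.
Check against the point condition:
  u(0, 0) = -2  ⟹  A = -2  ✓
Hence u(x, y) = - 2 e^{x}.

Answer: u(x, y) = - 2 e^{x}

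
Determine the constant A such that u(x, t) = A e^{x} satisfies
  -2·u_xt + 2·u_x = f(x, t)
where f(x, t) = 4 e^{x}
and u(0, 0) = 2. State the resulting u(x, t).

Answer: u(x, t) = 2 e^{x}

Derivation:
Substitute the ansatz u = A e^{x} into the left-hand side.
Derivatives of the ansatz:
  u_xt = 0
  u_x = A e^{x}
Term by term:
  -2·u_xt = 0
  2·u_x = 2 A e^{x}
So the left-hand side equals
  2 A e^{x}
This must equal f(x, t) = 4 e^{x} identically.
Matching coefficients of the independent functions:
  [e^{x}]:  2 A = 4
Solving: A = 2.
Check against the point condition:
  u(0, 0) = 2  ⟹  A = 2  ✓
Hence u(x, t) = 2 e^{x}.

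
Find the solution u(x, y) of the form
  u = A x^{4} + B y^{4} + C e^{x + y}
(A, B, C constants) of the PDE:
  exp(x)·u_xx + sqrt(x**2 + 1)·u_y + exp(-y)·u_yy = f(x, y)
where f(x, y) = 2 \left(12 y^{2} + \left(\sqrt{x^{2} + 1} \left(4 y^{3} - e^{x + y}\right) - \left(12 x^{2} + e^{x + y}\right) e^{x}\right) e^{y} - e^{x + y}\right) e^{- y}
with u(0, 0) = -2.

Substitute the ansatz u = A x^{4} + B y^{4} + C e^{x + y} into the left-hand side.
Derivatives of the ansatz:
  u_xx = 12 A x^{2} + C e^{x} e^{y}
  u_y = 4 B y^{3} + C e^{x} e^{y}
  u_yy = 12 B y^{2} + C e^{x} e^{y}
Term by term:
  exp(x)·u_xx = 12 A x^{2} e^{x} + C e^{2 x} e^{y}
  sqrt(x**2 + 1)·u_y = 4 B y^{3} \sqrt{x^{2} + 1} + C \sqrt{x^{2} + 1} e^{x} e^{y}
  exp(-y)·u_yy = 12 B y^{2} e^{- y} + C e^{x}
So the left-hand side equals
  12 A x^{2} e^{x} + 4 B y^{3} \sqrt{x^{2} + 1} + 12 B y^{2} e^{- y} + C \sqrt{x^{2} + 1} e^{x} e^{y} + C e^{2 x} e^{y} + C e^{x}
This must equal f(x, y) identically; expanded, f = - 24 x^{2} e^{x} + 8 y^{3} \sqrt{x^{2} + 1} + 24 y^{2} e^{- y} - 2 \sqrt{x^{2} + 1} e^{x} e^{y} - 2 e^{2 x} e^{y} - 2 e^{x}.
Matching coefficients of the independent functions:
  [x^{2} e^{x}]:  12 A = -24
  [y^{2} e^{- y}]:  12 B = 24
  [y^{3} \sqrt{x^{2} + 1}]:  4 B = 8
  [e^{2 x} e^{y}, \sqrt{x^{2} + 1} e^{x} e^{y}, e^{x}]:  C = -2
Solving: A = -2, B = 2, C = -2.
Check against the point condition:
  u(0, 0) = -2  ⟹  C = -2  ✓
Hence u(x, y) = - 2 x^{4} + 2 y^{4} - 2 e^{x + y}.

Answer: u(x, y) = - 2 x^{4} + 2 y^{4} - 2 e^{x + y}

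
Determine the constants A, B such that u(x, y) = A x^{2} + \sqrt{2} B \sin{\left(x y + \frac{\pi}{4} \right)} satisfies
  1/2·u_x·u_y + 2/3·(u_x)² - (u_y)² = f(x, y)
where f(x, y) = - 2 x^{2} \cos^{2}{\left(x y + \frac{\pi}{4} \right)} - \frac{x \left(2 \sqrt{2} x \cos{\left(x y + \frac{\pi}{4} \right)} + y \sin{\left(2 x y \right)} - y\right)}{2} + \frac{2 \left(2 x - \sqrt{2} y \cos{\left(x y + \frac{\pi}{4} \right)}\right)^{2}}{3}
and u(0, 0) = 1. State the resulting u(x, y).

Substitute the ansatz u = A x^{2} + \sqrt{2} B \sin{\left(x y + \frac{\pi}{4} \right)} into the left-hand side.
Derivatives of the ansatz:
  u_x = 2 A x + \sqrt{2} B y \cos{\left(x y + \frac{\pi}{4} \right)}
  u_y = \sqrt{2} B x \cos{\left(x y + \frac{\pi}{4} \right)}
Term by term:
  1/2·u_x·u_y = \sqrt{2} A B x^{2} \cos{\left(x y + \frac{\pi}{4} \right)} + B^{2} x y \cos^{2}{\left(x y + \frac{\pi}{4} \right)}
  2/3·(u_x)² = \frac{8 A^{2} x^{2}}{3} + \frac{8 \sqrt{2} A B x y \cos{\left(x y + \frac{\pi}{4} \right)}}{3} + \frac{4 B^{2} y^{2} \cos^{2}{\left(x y + \frac{\pi}{4} \right)}}{3}
  -(u_y)² = - 2 B^{2} x^{2} \cos^{2}{\left(x y + \frac{\pi}{4} \right)}
So the left-hand side equals
  \frac{8 A^{2} x^{2}}{3} + \sqrt{2} A B x^{2} \cos{\left(x y + \frac{\pi}{4} \right)} + \frac{8 \sqrt{2} A B x y \cos{\left(x y + \frac{\pi}{4} \right)}}{3} - 2 B^{2} x^{2} \cos^{2}{\left(x y + \frac{\pi}{4} \right)} + B^{2} x y \cos^{2}{\left(x y + \frac{\pi}{4} \right)} + \frac{4 B^{2} y^{2} \cos^{2}{\left(x y + \frac{\pi}{4} \right)}}{3}
This must equal f(x, y) identically; expanded, f = - 2 x^{2} \cos^{2}{\left(x y + \frac{\pi}{4} \right)} - \sqrt{2} x^{2} \cos{\left(x y + \frac{\pi}{4} \right)} + \frac{8 x^{2}}{3} + x y \cos^{2}{\left(x y + \frac{\pi}{4} \right)} - \frac{8 \sqrt{2} x y \cos{\left(x y + \frac{\pi}{4} \right)}}{3} + \frac{4 y^{2} \cos^{2}{\left(x y + \frac{\pi}{4} \right)}}{3}.
Matching coefficients of the independent functions:
  [x^{2}]:  \frac{8 A^{2}}{3} = \frac{8}{3}
  [x^{2} \cos^{2}{\left(x y + \frac{\pi}{4} \right)}]:  - 2 B^{2} = -2
  [y^{2} \cos^{2}{\left(x y + \frac{\pi}{4} \right)}]:  \frac{4 B^{2}}{3} = \frac{4}{3}
  [\sqrt{2} x^{2} \cos{\left(x y + \frac{\pi}{4} \right)}]:  A B = -1
  [x y \cos^{2}{\left(x y + \frac{\pi}{4} \right)}]:  B^{2} = 1
  [\sqrt{2} x y \cos{\left(x y + \frac{\pi}{4} \right)}]:  \frac{8 A B}{3} = - \frac{8}{3}
These equations allow (A, B) = (-1, 1) or (1, -1).
Impose the point condition(s):
  u(0, 0) = 1  ⟹  B = 1
Only A = -1, B = 1 satisfies everything.
Hence u(x, y) = - x^{2} + \sqrt{2} \sin{\left(x y + \frac{\pi}{4} \right)}.

Answer: u(x, y) = - x^{2} + \sqrt{2} \sin{\left(x y + \frac{\pi}{4} \right)}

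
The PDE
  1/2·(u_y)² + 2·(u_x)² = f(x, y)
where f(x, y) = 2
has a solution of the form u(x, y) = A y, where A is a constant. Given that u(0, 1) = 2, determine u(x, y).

Answer: u(x, y) = 2 y

Derivation:
Substitute the ansatz u = A y into the left-hand side.
Derivatives of the ansatz:
  u_y = A
  u_x = 0
Term by term:
  1/2·(u_y)² = \frac{A^{2}}{2}
  2·(u_x)² = 0
So the left-hand side equals
  \frac{A^{2}}{2}
This must equal f(x, y) = 2 identically.
Matching coefficients of the independent functions:
  [constant term]:  \frac{A^{2}}{2} = 2
These equations allow (A) = (-2) or (2).
Impose the point condition(s):
  u(0, 1) = 2  ⟹  A = 2
Only A = 2 satisfies everything.
Hence u(x, y) = 2 y.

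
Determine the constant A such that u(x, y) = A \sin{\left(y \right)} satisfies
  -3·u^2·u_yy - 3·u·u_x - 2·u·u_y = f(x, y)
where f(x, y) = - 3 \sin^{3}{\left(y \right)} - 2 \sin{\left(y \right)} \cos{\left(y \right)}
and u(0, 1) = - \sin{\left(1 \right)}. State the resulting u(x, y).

Substitute the ansatz u = A \sin{\left(y \right)} into the left-hand side.
Derivatives of the ansatz:
  u_yy = - A \sin{\left(y \right)}
  u_x = 0
  u_y = A \cos{\left(y \right)}
Term by term:
  -3·u^2·u_yy = 3 A^{3} \sin^{3}{\left(y \right)}
  -3·u·u_x = 0
  -2·u·u_y = - 2 A^{2} \sin{\left(y \right)} \cos{\left(y \right)}
So the left-hand side equals
  3 A^{3} \sin^{3}{\left(y \right)} - 2 A^{2} \sin{\left(y \right)} \cos{\left(y \right)}
This must equal f(x, y) = - 3 \sin^{3}{\left(y \right)} - 2 \sin{\left(y \right)} \cos{\left(y \right)} identically.
Matching coefficients of the independent functions:
  [\sin{\left(y \right)} \cos{\left(y \right)}]:  - 2 A^{2} = -2
  [\sin^{3}{\left(y \right)}]:  3 A^{3} = -3
Solving: A = -1.
Check against the point condition:
  u(0, 1) = - \sin{\left(1 \right)}  ⟹  A \sin{\left(1 \right)} = - \sin{\left(1 \right)}  ✓
Hence u(x, y) = - \sin{\left(y \right)}.

Answer: u(x, y) = - \sin{\left(y \right)}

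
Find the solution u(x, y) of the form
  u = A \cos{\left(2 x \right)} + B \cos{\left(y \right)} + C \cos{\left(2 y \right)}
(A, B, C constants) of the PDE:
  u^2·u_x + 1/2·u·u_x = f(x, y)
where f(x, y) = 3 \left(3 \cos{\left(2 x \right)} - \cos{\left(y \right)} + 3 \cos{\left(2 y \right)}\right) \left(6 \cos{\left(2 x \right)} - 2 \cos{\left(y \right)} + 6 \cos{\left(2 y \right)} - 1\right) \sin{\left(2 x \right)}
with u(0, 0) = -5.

Substitute the ansatz u = A \cos{\left(2 x \right)} + B \cos{\left(y \right)} + C \cos{\left(2 y \right)} into the left-hand side.
Derivatives of the ansatz:
  u_x = - 2 A \sin{\left(2 x \right)}
Term by term:
  u^2·u_x = - 2 A^{3} \sin{\left(2 x \right)} \cos^{2}{\left(2 x \right)} - 4 A^{2} B \sin{\left(2 x \right)} \cos{\left(2 x \right)} \cos{\left(y \right)} - 4 A^{2} C \sin{\left(2 x \right)} \cos{\left(2 x \right)} \cos{\left(2 y \right)} - 2 A B^{2} \sin{\left(2 x \right)} \cos^{2}{\left(y \right)} - 4 A B C \sin{\left(2 x \right)} \cos{\left(y \right)} \cos{\left(2 y \right)} - 2 A C^{2} \sin{\left(2 x \right)} \cos^{2}{\left(2 y \right)}
  1/2·u·u_x = - A^{2} \sin{\left(2 x \right)} \cos{\left(2 x \right)} - A B \sin{\left(2 x \right)} \cos{\left(y \right)} - A C \sin{\left(2 x \right)} \cos{\left(2 y \right)}
So the left-hand side equals
  - 2 A^{3} \sin{\left(2 x \right)} \cos^{2}{\left(2 x \right)} - 4 A^{2} B \sin{\left(2 x \right)} \cos{\left(2 x \right)} \cos{\left(y \right)} - 4 A^{2} C \sin{\left(2 x \right)} \cos{\left(2 x \right)} \cos{\left(2 y \right)} - A^{2} \sin{\left(2 x \right)} \cos{\left(2 x \right)} - 2 A B^{2} \sin{\left(2 x \right)} \cos^{2}{\left(y \right)} - 4 A B C \sin{\left(2 x \right)} \cos{\left(y \right)} \cos{\left(2 y \right)} - A B \sin{\left(2 x \right)} \cos{\left(y \right)} - 2 A C^{2} \sin{\left(2 x \right)} \cos^{2}{\left(2 y \right)} - A C \sin{\left(2 x \right)} \cos{\left(2 y \right)}
This must equal f(x, y) identically; expanded, f = 54 \sin{\left(2 x \right)} \cos^{2}{\left(2 x \right)} - 36 \sin{\left(2 x \right)} \cos{\left(2 x \right)} \cos{\left(y \right)} + 108 \sin{\left(2 x \right)} \cos{\left(2 x \right)} \cos{\left(2 y \right)} - 9 \sin{\left(2 x \right)} \cos{\left(2 x \right)} + 6 \sin{\left(2 x \right)} \cos^{2}{\left(y \right)} - 36 \sin{\left(2 x \right)} \cos{\left(y \right)} \cos{\left(2 y \right)} + 3 \sin{\left(2 x \right)} \cos{\left(y \right)} + 54 \sin{\left(2 x \right)} \cos^{2}{\left(2 y \right)} - 9 \sin{\left(2 x \right)} \cos{\left(2 y \right)}.
Matching coefficients of the independent functions:
  [\sin{\left(2 x \right)} \cos{\left(2 x \right)}]:  - A^{2} = -9
  [\sin{\left(2 x \right)} \cos^{2}{\left(2 x \right)}]:  - 2 A^{3} = 54
  [\sin{\left(2 x \right)} \cos{\left(y \right)}]:  - A B = 3
  [\sin{\left(2 x \right)} \cos^{2}{\left(y \right)}]:  - 2 A B^{2} = 6
  [\sin{\left(2 x \right)} \cos{\left(2 y \right)}]:  - A C = -9
  [\sin{\left(2 x \right)} \cos^{2}{\left(2 y \right)}]:  - 2 A C^{2} = 54
  [\sin{\left(2 x \right)} \cos{\left(2 x \right)} \cos{\left(y \right)}]:  - 4 A^{2} B = -36
  [\sin{\left(2 x \right)} \cos{\left(2 x \right)} \cos{\left(2 y \right)}]:  - 4 A^{2} C = 108
  [\sin{\left(2 x \right)} \cos{\left(y \right)} \cos{\left(2 y \right)}]:  - 4 A B C = -36
Solving: A = -3, B = 1, C = -3.
Check against the point condition:
  u(0, 0) = -5  ⟹  A + B + C = -5  ✓
Hence u(x, y) = - 3 \cos{\left(2 x \right)} + \cos{\left(y \right)} - 3 \cos{\left(2 y \right)}.

Answer: u(x, y) = - 3 \cos{\left(2 x \right)} + \cos{\left(y \right)} - 3 \cos{\left(2 y \right)}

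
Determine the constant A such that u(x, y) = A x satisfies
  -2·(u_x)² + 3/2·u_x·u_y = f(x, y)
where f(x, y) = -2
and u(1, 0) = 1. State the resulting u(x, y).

Answer: u(x, y) = x

Derivation:
Substitute the ansatz u = A x into the left-hand side.
Derivatives of the ansatz:
  u_x = A
  u_y = 0
Term by term:
  -2·(u_x)² = - 2 A^{2}
  3/2·u_x·u_y = 0
So the left-hand side equals
  - 2 A^{2}
This must equal f(x, y) = -2 identically.
Matching coefficients of the independent functions:
  [constant term]:  - 2 A^{2} = -2
These equations allow (A) = (-1) or (1).
Impose the point condition(s):
  u(1, 0) = 1  ⟹  A = 1
Only A = 1 satisfies everything.
Hence u(x, y) = x.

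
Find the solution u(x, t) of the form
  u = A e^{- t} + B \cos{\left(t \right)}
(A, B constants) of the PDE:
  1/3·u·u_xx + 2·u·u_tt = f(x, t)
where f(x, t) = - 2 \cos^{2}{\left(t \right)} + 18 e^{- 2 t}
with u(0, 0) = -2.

Substitute the ansatz u = A e^{- t} + B \cos{\left(t \right)} into the left-hand side.
Derivatives of the ansatz:
  u_xx = 0
  u_tt = A e^{- t} - B \cos{\left(t \right)}
Term by term:
  1/3·u·u_xx = 0
  2·u·u_tt = 2 A^{2} e^{- 2 t} - 2 B^{2} \cos^{2}{\left(t \right)}
So the left-hand side equals
  2 A^{2} e^{- 2 t} - 2 B^{2} \cos^{2}{\left(t \right)}
This must equal f(x, t) = - 2 \cos^{2}{\left(t \right)} + 18 e^{- 2 t} identically.
Matching coefficients of the independent functions:
  [e^{- 2 t}]:  2 A^{2} = 18
  [\cos^{2}{\left(t \right)}]:  - 2 B^{2} = -2
These equations allow (A, B) = (-3, -1) or (-3, 1) or (3, -1) or (3, 1).
Impose the point condition(s):
  u(0, 0) = -2  ⟹  A + B = -2
Only A = -3, B = 1 satisfies everything.
Hence u(x, t) = \cos{\left(t \right)} - 3 e^{- t}.

Answer: u(x, t) = \cos{\left(t \right)} - 3 e^{- t}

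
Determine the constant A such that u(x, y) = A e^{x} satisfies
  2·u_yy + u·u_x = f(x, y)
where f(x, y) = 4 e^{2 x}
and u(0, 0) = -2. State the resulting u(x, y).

Answer: u(x, y) = - 2 e^{x}

Derivation:
Substitute the ansatz u = A e^{x} into the left-hand side.
Derivatives of the ansatz:
  u_yy = 0
  u_x = A e^{x}
Term by term:
  2·u_yy = 0
  u·u_x = A^{2} e^{2 x}
So the left-hand side equals
  A^{2} e^{2 x}
This must equal f(x, y) = 4 e^{2 x} identically.
Matching coefficients of the independent functions:
  [e^{2 x}]:  A^{2} = 4
These equations allow (A) = (-2) or (2).
Impose the point condition(s):
  u(0, 0) = -2  ⟹  A = -2
Only A = -2 satisfies everything.
Hence u(x, y) = - 2 e^{x}.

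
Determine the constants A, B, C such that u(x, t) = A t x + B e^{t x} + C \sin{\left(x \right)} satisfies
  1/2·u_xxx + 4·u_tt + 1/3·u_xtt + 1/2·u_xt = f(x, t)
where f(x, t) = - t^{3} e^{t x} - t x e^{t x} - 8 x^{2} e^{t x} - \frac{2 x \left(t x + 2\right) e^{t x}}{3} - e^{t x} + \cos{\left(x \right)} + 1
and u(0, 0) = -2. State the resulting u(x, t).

Answer: u(x, t) = 2 t x - 2 e^{t x} - 2 \sin{\left(x \right)}

Derivation:
Substitute the ansatz u = A t x + B e^{t x} + C \sin{\left(x \right)} into the left-hand side.
Derivatives of the ansatz:
  u_xxx = B t^{3} e^{t x} - C \cos{\left(x \right)}
  u_tt = B x^{2} e^{t x}
  u_xtt = B t x^{2} e^{t x} + 2 B x e^{t x}
  u_xt = A + B t x e^{t x} + B e^{t x}
Term by term:
  1/2·u_xxx = \frac{B t^{3} e^{t x}}{2} - \frac{C \cos{\left(x \right)}}{2}
  4·u_tt = 4 B x^{2} e^{t x}
  1/3·u_xtt = \frac{B t x^{2} e^{t x}}{3} + \frac{2 B x e^{t x}}{3}
  1/2·u_xt = \frac{A}{2} + \frac{B t x e^{t x}}{2} + \frac{B e^{t x}}{2}
So the left-hand side equals
  \frac{A}{2} + \frac{B t^{3} e^{t x}}{2} + \frac{B t x^{2} e^{t x}}{3} + \frac{B t x e^{t x}}{2} + 4 B x^{2} e^{t x} + \frac{2 B x e^{t x}}{3} + \frac{B e^{t x}}{2} - \frac{C \cos{\left(x \right)}}{2}
This must equal f(x, t) identically; expanded, f = - t^{3} e^{t x} - \frac{2 t x^{2} e^{t x}}{3} - t x e^{t x} - 8 x^{2} e^{t x} - \frac{4 x e^{t x}}{3} - e^{t x} + \cos{\left(x \right)} + 1.
Matching coefficients of the independent functions:
  [constant term]:  \frac{A}{2} = 1
  [t^{3} e^{t x}, t x e^{t x}, e^{t x}]:  \frac{B}{2} = -1
  [x e^{t x}]:  \frac{2 B}{3} = - \frac{4}{3}
  [x^{2} e^{t x}]:  4 B = -8
  [t x^{2} e^{t x}]:  \frac{B}{3} = - \frac{2}{3}
  [\cos{\left(x \right)}]:  - \frac{C}{2} = 1
Solving: A = 2, B = -2, C = -2.
Check against the point condition:
  u(0, 0) = -2  ⟹  B = -2  ✓
Hence u(x, t) = 2 t x - 2 e^{t x} - 2 \sin{\left(x \right)}.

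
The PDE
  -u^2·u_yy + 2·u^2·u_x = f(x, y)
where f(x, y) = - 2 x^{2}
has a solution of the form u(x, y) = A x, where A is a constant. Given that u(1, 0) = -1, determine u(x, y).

Answer: u(x, y) = - x

Derivation:
Substitute the ansatz u = A x into the left-hand side.
Derivatives of the ansatz:
  u_yy = 0
  u_x = A
Term by term:
  -u^2·u_yy = 0
  2·u^2·u_x = 2 A^{3} x^{2}
So the left-hand side equals
  2 A^{3} x^{2}
This must equal f(x, y) = - 2 x^{2} identically.
Matching coefficients of the independent functions:
  [x^{2}]:  2 A^{3} = -2
Solving: A = -1.
Check against the point condition:
  u(1, 0) = -1  ⟹  A = -1  ✓
Hence u(x, y) = - x.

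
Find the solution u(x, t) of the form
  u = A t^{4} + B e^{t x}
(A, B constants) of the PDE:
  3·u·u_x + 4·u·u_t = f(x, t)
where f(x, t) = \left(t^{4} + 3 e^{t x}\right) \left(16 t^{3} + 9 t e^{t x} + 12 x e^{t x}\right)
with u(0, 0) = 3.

Answer: u(x, t) = t^{4} + 3 e^{t x}

Derivation:
Substitute the ansatz u = A t^{4} + B e^{t x} into the left-hand side.
Derivatives of the ansatz:
  u_x = B t e^{t x}
  u_t = 4 A t^{3} + B x e^{t x}
Term by term:
  3·u·u_x = 3 A B t^{5} e^{t x} + 3 B^{2} t e^{2 t x}
  4·u·u_t = 16 A^{2} t^{7} + 4 A B t^{4} x e^{t x} + 16 A B t^{3} e^{t x} + 4 B^{2} x e^{2 t x}
So the left-hand side equals
  16 A^{2} t^{7} + 3 A B t^{5} e^{t x} + 4 A B t^{4} x e^{t x} + 16 A B t^{3} e^{t x} + 3 B^{2} t e^{2 t x} + 4 B^{2} x e^{2 t x}
This must equal f(x, t) identically; expanded, f = 16 t^{7} + 9 t^{5} e^{t x} + 12 t^{4} x e^{t x} + 48 t^{3} e^{t x} + 27 t e^{2 t x} + 36 x e^{2 t x}.
Matching coefficients of the independent functions:
  [t^{7}]:  16 A^{2} = 16
  [t e^{2 t x}]:  3 B^{2} = 27
  [t^{3} e^{t x}]:  16 A B = 48
  [t^{5} e^{t x}]:  3 A B = 9
  [x e^{2 t x}]:  4 B^{2} = 36
  [t^{4} x e^{t x}]:  4 A B = 12
These equations allow (A, B) = (-1, -3) or (1, 3).
Impose the point condition(s):
  u(0, 0) = 3  ⟹  B = 3
Only A = 1, B = 3 satisfies everything.
Hence u(x, t) = t^{4} + 3 e^{t x}.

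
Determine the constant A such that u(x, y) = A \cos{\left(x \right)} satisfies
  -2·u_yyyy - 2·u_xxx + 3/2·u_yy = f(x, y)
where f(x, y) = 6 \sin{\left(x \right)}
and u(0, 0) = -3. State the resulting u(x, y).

Answer: u(x, y) = - 3 \cos{\left(x \right)}

Derivation:
Substitute the ansatz u = A \cos{\left(x \right)} into the left-hand side.
Derivatives of the ansatz:
  u_yyyy = 0
  u_xxx = A \sin{\left(x \right)}
  u_yy = 0
Term by term:
  -2·u_yyyy = 0
  -2·u_xxx = - 2 A \sin{\left(x \right)}
  3/2·u_yy = 0
So the left-hand side equals
  - 2 A \sin{\left(x \right)}
This must equal f(x, y) = 6 \sin{\left(x \right)} identically.
Matching coefficients of the independent functions:
  [\sin{\left(x \right)}]:  - 2 A = 6
Solving: A = -3.
Check against the point condition:
  u(0, 0) = -3  ⟹  A = -3  ✓
Hence u(x, y) = - 3 \cos{\left(x \right)}.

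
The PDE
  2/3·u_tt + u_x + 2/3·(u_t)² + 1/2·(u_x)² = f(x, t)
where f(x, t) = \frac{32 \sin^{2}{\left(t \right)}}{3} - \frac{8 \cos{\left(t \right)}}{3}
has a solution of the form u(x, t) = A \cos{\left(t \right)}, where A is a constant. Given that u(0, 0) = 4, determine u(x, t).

Substitute the ansatz u = A \cos{\left(t \right)} into the left-hand side.
Derivatives of the ansatz:
  u_tt = - A \cos{\left(t \right)}
  u_x = 0
  u_t = - A \sin{\left(t \right)}
Term by term:
  2/3·u_tt = - \frac{2 A \cos{\left(t \right)}}{3}
  u_x = 0
  2/3·(u_t)² = \frac{2 A^{2} \sin^{2}{\left(t \right)}}{3}
  1/2·(u_x)² = 0
So the left-hand side equals
  \frac{2 A^{2} \sin^{2}{\left(t \right)}}{3} - \frac{2 A \cos{\left(t \right)}}{3}
This must equal f(x, t) = \frac{32 \sin^{2}{\left(t \right)}}{3} - \frac{8 \cos{\left(t \right)}}{3} identically.
Matching coefficients of the independent functions:
  [\sin^{2}{\left(t \right)}]:  \frac{2 A^{2}}{3} = \frac{32}{3}
  [\cos{\left(t \right)}]:  - \frac{2 A}{3} = - \frac{8}{3}
Solving: A = 4.
Check against the point condition:
  u(0, 0) = 4  ⟹  A = 4  ✓
Hence u(x, t) = 4 \cos{\left(t \right)}.

Answer: u(x, t) = 4 \cos{\left(t \right)}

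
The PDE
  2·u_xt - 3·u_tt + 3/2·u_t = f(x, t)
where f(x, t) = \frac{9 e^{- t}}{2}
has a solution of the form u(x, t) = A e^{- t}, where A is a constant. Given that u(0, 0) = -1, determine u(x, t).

Answer: u(x, t) = - e^{- t}

Derivation:
Substitute the ansatz u = A e^{- t} into the left-hand side.
Derivatives of the ansatz:
  u_xt = 0
  u_tt = A e^{- t}
  u_t = - A e^{- t}
Term by term:
  2·u_xt = 0
  -3·u_tt = - 3 A e^{- t}
  3/2·u_t = - \frac{3 A e^{- t}}{2}
So the left-hand side equals
  - \frac{9 A e^{- t}}{2}
This must equal f(x, t) = \frac{9 e^{- t}}{2} identically.
Matching coefficients of the independent functions:
  [e^{- t}]:  - \frac{9 A}{2} = \frac{9}{2}
Solving: A = -1.
Check against the point condition:
  u(0, 0) = -1  ⟹  A = -1  ✓
Hence u(x, t) = - e^{- t}.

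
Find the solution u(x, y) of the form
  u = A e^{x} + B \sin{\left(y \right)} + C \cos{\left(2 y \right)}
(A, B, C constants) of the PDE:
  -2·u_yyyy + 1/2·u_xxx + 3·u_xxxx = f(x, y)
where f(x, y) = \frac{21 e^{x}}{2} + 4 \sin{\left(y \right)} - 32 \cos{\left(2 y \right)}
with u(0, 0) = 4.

Substitute the ansatz u = A e^{x} + B \sin{\left(y \right)} + C \cos{\left(2 y \right)} into the left-hand side.
Derivatives of the ansatz:
  u_yyyy = B \sin{\left(y \right)} + 16 C \cos{\left(2 y \right)}
  u_xxx = A e^{x}
  u_xxxx = A e^{x}
Term by term:
  -2·u_yyyy = - 2 B \sin{\left(y \right)} - 32 C \cos{\left(2 y \right)}
  1/2·u_xxx = \frac{A e^{x}}{2}
  3·u_xxxx = 3 A e^{x}
So the left-hand side equals
  \frac{7 A e^{x}}{2} - 2 B \sin{\left(y \right)} - 32 C \cos{\left(2 y \right)}
This must equal f(x, y) = \frac{21 e^{x}}{2} + 4 \sin{\left(y \right)} - 32 \cos{\left(2 y \right)} identically.
Matching coefficients of the independent functions:
  [e^{x}]:  \frac{7 A}{2} = \frac{21}{2}
  [\sin{\left(y \right)}]:  - 2 B = 4
  [\cos{\left(2 y \right)}]:  - 32 C = -32
Solving: A = 3, B = -2, C = 1.
Check against the point condition:
  u(0, 0) = 4  ⟹  A + C = 4  ✓
Hence u(x, y) = 3 e^{x} - 2 \sin{\left(y \right)} + \cos{\left(2 y \right)}.

Answer: u(x, y) = 3 e^{x} - 2 \sin{\left(y \right)} + \cos{\left(2 y \right)}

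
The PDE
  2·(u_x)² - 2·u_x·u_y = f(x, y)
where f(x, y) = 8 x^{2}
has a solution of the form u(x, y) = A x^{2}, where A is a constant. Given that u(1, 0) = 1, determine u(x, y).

Substitute the ansatz u = A x^{2} into the left-hand side.
Derivatives of the ansatz:
  u_x = 2 A x
  u_y = 0
Term by term:
  2·(u_x)² = 8 A^{2} x^{2}
  -2·u_x·u_y = 0
So the left-hand side equals
  8 A^{2} x^{2}
This must equal f(x, y) = 8 x^{2} identically.
Matching coefficients of the independent functions:
  [x^{2}]:  8 A^{2} = 8
These equations allow (A) = (-1) or (1).
Impose the point condition(s):
  u(1, 0) = 1  ⟹  A = 1
Only A = 1 satisfies everything.
Hence u(x, y) = x^{2}.

Answer: u(x, y) = x^{2}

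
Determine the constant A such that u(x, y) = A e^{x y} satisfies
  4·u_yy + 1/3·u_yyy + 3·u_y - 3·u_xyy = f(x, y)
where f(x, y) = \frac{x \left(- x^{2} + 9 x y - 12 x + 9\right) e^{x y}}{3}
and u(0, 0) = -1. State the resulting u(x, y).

Substitute the ansatz u = A e^{x y} into the left-hand side.
Derivatives of the ansatz:
  u_yy = A x^{2} e^{x y}
  u_yyy = A x^{3} e^{x y}
  u_y = A x e^{x y}
  u_xyy = A x^{2} y e^{x y} + 2 A x e^{x y}
Term by term:
  4·u_yy = 4 A x^{2} e^{x y}
  1/3·u_yyy = \frac{A x^{3} e^{x y}}{3}
  3·u_y = 3 A x e^{x y}
  -3·u_xyy = - 3 A x^{2} y e^{x y} - 6 A x e^{x y}
So the left-hand side equals
  \frac{A x^{3} e^{x y}}{3} - 3 A x^{2} y e^{x y} + 4 A x^{2} e^{x y} - 3 A x e^{x y}
This must equal f(x, y) identically; expanded, f = - \frac{x^{3} e^{x y}}{3} + 3 x^{2} y e^{x y} - 4 x^{2} e^{x y} + 3 x e^{x y}.
Matching coefficients of the independent functions:
  [x e^{x y}, x^{2} y e^{x y}]:  - 3 A = 3
  [x^{2} e^{x y}]:  4 A = -4
  [x^{3} e^{x y}]:  \frac{A}{3} = - \frac{1}{3}
Solving: A = -1.
Check against the point condition:
  u(0, 0) = -1  ⟹  A = -1  ✓
Hence u(x, y) = - e^{x y}.

Answer: u(x, y) = - e^{x y}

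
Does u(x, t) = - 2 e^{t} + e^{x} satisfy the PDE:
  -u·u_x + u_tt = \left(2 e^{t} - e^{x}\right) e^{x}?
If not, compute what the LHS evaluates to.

Evaluate each term of the left-hand side for u = - 2 e^{t} + e^{x}.
Derivatives:
  u_x = e^{x}
  u_tt = - 2 e^{t}
Terms:
  -u·u_x = \left(2 e^{t} - e^{x}\right) e^{x}
  u_tt = - 2 e^{t}
Sum: LHS = \left(2 e^{t} - e^{x}\right) e^{x} - 2 e^{t}
Given right-hand side: \left(2 e^{t} - e^{x}\right) e^{x}. Difference LHS − RHS = - 2 e^{t} ≠ 0, so u is not a solution.

Answer: No, the LHS evaluates to \left(2 e^{t} - e^{x}\right) e^{x} - 2 e^{t}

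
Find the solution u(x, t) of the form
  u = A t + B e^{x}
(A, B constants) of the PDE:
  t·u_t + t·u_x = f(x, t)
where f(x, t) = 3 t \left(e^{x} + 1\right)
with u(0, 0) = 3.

Substitute the ansatz u = A t + B e^{x} into the left-hand side.
Derivatives of the ansatz:
  u_t = A
  u_x = B e^{x}
Term by term:
  t·u_t = A t
  t·u_x = B t e^{x}
So the left-hand side equals
  A t + B t e^{x}
This must equal f(x, t) = 3 t \left(e^{x} + 1\right) identically.
Matching coefficients of the independent functions:
  [t]:  A = 3
  [t e^{x}]:  B = 3
Solving: A = 3, B = 3.
Check against the point condition:
  u(0, 0) = 3  ⟹  B = 3  ✓
Hence u(x, t) = 3 t + 3 e^{x}.

Answer: u(x, t) = 3 t + 3 e^{x}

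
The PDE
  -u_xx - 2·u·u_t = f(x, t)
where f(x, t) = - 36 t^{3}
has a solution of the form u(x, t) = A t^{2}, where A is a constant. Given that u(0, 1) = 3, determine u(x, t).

Substitute the ansatz u = A t^{2} into the left-hand side.
Derivatives of the ansatz:
  u_xx = 0
  u_t = 2 A t
Term by term:
  -u_xx = 0
  -2·u·u_t = - 4 A^{2} t^{3}
So the left-hand side equals
  - 4 A^{2} t^{3}
This must equal f(x, t) = - 36 t^{3} identically.
Matching coefficients of the independent functions:
  [t^{3}]:  - 4 A^{2} = -36
These equations allow (A) = (-3) or (3).
Impose the point condition(s):
  u(0, 1) = 3  ⟹  A = 3
Only A = 3 satisfies everything.
Hence u(x, t) = 3 t^{2}.

Answer: u(x, t) = 3 t^{2}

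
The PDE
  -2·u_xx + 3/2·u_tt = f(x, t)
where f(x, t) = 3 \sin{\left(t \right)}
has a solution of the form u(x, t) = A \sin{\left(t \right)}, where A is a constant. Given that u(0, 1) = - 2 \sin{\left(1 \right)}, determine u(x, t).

Answer: u(x, t) = - 2 \sin{\left(t \right)}

Derivation:
Substitute the ansatz u = A \sin{\left(t \right)} into the left-hand side.
Derivatives of the ansatz:
  u_xx = 0
  u_tt = - A \sin{\left(t \right)}
Term by term:
  -2·u_xx = 0
  3/2·u_tt = - \frac{3 A \sin{\left(t \right)}}{2}
So the left-hand side equals
  - \frac{3 A \sin{\left(t \right)}}{2}
This must equal f(x, t) = 3 \sin{\left(t \right)} identically.
Matching coefficients of the independent functions:
  [\sin{\left(t \right)}]:  - \frac{3 A}{2} = 3
Solving: A = -2.
Check against the point condition:
  u(0, 1) = - 2 \sin{\left(1 \right)}  ⟹  A \sin{\left(1 \right)} = - 2 \sin{\left(1 \right)}  ✓
Hence u(x, t) = - 2 \sin{\left(t \right)}.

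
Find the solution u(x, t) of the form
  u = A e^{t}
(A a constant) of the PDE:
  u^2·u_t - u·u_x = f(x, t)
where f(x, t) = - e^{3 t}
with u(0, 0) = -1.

Answer: u(x, t) = - e^{t}

Derivation:
Substitute the ansatz u = A e^{t} into the left-hand side.
Derivatives of the ansatz:
  u_t = A e^{t}
  u_x = 0
Term by term:
  u^2·u_t = A^{3} e^{3 t}
  -u·u_x = 0
So the left-hand side equals
  A^{3} e^{3 t}
This must equal f(x, t) = - e^{3 t} identically.
Matching coefficients of the independent functions:
  [e^{3 t}]:  A^{3} = -1
Solving: A = -1.
Check against the point condition:
  u(0, 0) = -1  ⟹  A = -1  ✓
Hence u(x, t) = - e^{t}.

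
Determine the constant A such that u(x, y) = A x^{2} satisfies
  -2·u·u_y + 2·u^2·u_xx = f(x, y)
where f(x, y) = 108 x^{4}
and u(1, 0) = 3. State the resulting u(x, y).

Answer: u(x, y) = 3 x^{2}

Derivation:
Substitute the ansatz u = A x^{2} into the left-hand side.
Derivatives of the ansatz:
  u_y = 0
  u_xx = 2 A
Term by term:
  -2·u·u_y = 0
  2·u^2·u_xx = 4 A^{3} x^{4}
So the left-hand side equals
  4 A^{3} x^{4}
This must equal f(x, y) = 108 x^{4} identically.
Matching coefficients of the independent functions:
  [x^{4}]:  4 A^{3} = 108
Solving: A = 3.
Check against the point condition:
  u(1, 0) = 3  ⟹  A = 3  ✓
Hence u(x, y) = 3 x^{2}.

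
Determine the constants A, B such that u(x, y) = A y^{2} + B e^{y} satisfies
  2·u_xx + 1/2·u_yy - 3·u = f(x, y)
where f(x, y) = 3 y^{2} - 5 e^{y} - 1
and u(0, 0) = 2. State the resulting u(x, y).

Answer: u(x, y) = - y^{2} + 2 e^{y}

Derivation:
Substitute the ansatz u = A y^{2} + B e^{y} into the left-hand side.
Derivatives of the ansatz:
  u_xx = 0
  u_yy = 2 A + B e^{y}
Term by term:
  2·u_xx = 0
  1/2·u_yy = A + \frac{B e^{y}}{2}
  -3·u = - 3 A y^{2} - 3 B e^{y}
So the left-hand side equals
  - 3 A y^{2} + A - \frac{5 B e^{y}}{2}
This must equal f(x, y) = 3 y^{2} - 5 e^{y} - 1 identically.
Matching coefficients of the independent functions:
  [constant term]:  A = -1
  [y^{2}]:  - 3 A = 3
  [e^{y}]:  - \frac{5 B}{2} = -5
Solving: A = -1, B = 2.
Check against the point condition:
  u(0, 0) = 2  ⟹  B = 2  ✓
Hence u(x, y) = - y^{2} + 2 e^{y}.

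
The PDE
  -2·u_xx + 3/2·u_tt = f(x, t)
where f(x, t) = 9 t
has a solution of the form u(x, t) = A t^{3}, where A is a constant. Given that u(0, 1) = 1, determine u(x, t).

Substitute the ansatz u = A t^{3} into the left-hand side.
Derivatives of the ansatz:
  u_xx = 0
  u_tt = 6 A t
Term by term:
  -2·u_xx = 0
  3/2·u_tt = 9 A t
So the left-hand side equals
  9 A t
This must equal f(x, t) = 9 t identically.
Matching coefficients of the independent functions:
  [t]:  9 A = 9
Solving: A = 1.
Check against the point condition:
  u(0, 1) = 1  ⟹  A = 1  ✓
Hence u(x, t) = t^{3}.

Answer: u(x, t) = t^{3}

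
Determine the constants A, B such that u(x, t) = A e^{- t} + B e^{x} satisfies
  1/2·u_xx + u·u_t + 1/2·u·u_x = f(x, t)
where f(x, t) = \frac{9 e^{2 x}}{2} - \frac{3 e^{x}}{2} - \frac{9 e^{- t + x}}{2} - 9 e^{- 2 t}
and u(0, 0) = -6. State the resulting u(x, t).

Substitute the ansatz u = A e^{- t} + B e^{x} into the left-hand side.
Derivatives of the ansatz:
  u_xx = B e^{x}
  u_t = - A e^{- t}
  u_x = B e^{x}
Term by term:
  1/2·u_xx = \frac{B e^{x}}{2}
  u·u_t = - A^{2} e^{- 2 t} - A B e^{- t} e^{x}
  1/2·u·u_x = \frac{A B e^{- t} e^{x}}{2} + \frac{B^{2} e^{2 x}}{2}
So the left-hand side equals
  - A^{2} e^{- 2 t} - \frac{A B e^{- t} e^{x}}{2} + \frac{B^{2} e^{2 x}}{2} + \frac{B e^{x}}{2}
This must equal f(x, t) identically; expanded, f = \frac{9 e^{2 x}}{2} - \frac{3 e^{x}}{2} - \frac{9 e^{- t} e^{x}}{2} - 9 e^{- 2 t}.
Matching coefficients of the independent functions:
  [e^{- t} e^{x}]:  - \frac{A B}{2} = - \frac{9}{2}
  [e^{- 2 t}]:  - A^{2} = -9
  [e^{x}]:  \frac{B}{2} = - \frac{3}{2}
  [e^{2 x}]:  \frac{B^{2}}{2} = \frac{9}{2}
Solving: A = -3, B = -3.
Check against the point condition:
  u(0, 0) = -6  ⟹  A + B = -6  ✓
Hence u(x, t) = - 3 e^{x} - 3 e^{- t}.

Answer: u(x, t) = - 3 e^{x} - 3 e^{- t}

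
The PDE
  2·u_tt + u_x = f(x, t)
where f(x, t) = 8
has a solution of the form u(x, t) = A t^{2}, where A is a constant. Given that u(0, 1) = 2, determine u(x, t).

Answer: u(x, t) = 2 t^{2}

Derivation:
Substitute the ansatz u = A t^{2} into the left-hand side.
Derivatives of the ansatz:
  u_tt = 2 A
  u_x = 0
Term by term:
  2·u_tt = 4 A
  u_x = 0
So the left-hand side equals
  4 A
This must equal f(x, t) = 8 identically.
Matching coefficients of the independent functions:
  [constant term]:  4 A = 8
Solving: A = 2.
Check against the point condition:
  u(0, 1) = 2  ⟹  A = 2  ✓
Hence u(x, t) = 2 t^{2}.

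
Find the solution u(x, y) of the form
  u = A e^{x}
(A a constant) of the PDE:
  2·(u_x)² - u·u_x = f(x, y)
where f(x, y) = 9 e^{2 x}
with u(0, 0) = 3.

Substitute the ansatz u = A e^{x} into the left-hand side.
Derivatives of the ansatz:
  u_x = A e^{x}
Term by term:
  2·(u_x)² = 2 A^{2} e^{2 x}
  -u·u_x = - A^{2} e^{2 x}
So the left-hand side equals
  A^{2} e^{2 x}
This must equal f(x, y) = 9 e^{2 x} identically.
Matching coefficients of the independent functions:
  [e^{2 x}]:  A^{2} = 9
These equations allow (A) = (-3) or (3).
Impose the point condition(s):
  u(0, 0) = 3  ⟹  A = 3
Only A = 3 satisfies everything.
Hence u(x, y) = 3 e^{x}.

Answer: u(x, y) = 3 e^{x}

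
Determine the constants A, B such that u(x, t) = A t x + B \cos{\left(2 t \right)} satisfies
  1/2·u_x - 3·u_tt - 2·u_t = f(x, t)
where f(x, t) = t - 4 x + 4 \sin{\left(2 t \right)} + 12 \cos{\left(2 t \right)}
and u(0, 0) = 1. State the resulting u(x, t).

Answer: u(x, t) = 2 t x + \cos{\left(2 t \right)}

Derivation:
Substitute the ansatz u = A t x + B \cos{\left(2 t \right)} into the left-hand side.
Derivatives of the ansatz:
  u_x = A t
  u_tt = - 4 B \cos{\left(2 t \right)}
  u_t = A x - 2 B \sin{\left(2 t \right)}
Term by term:
  1/2·u_x = \frac{A t}{2}
  -3·u_tt = 12 B \cos{\left(2 t \right)}
  -2·u_t = - 2 A x + 4 B \sin{\left(2 t \right)}
So the left-hand side equals
  \frac{A t}{2} - 2 A x + 4 B \sin{\left(2 t \right)} + 12 B \cos{\left(2 t \right)}
This must equal f(x, t) = t - 4 x + 4 \sin{\left(2 t \right)} + 12 \cos{\left(2 t \right)} identically.
Matching coefficients of the independent functions:
  [t]:  \frac{A}{2} = 1
  [x]:  - 2 A = -4
  [\sin{\left(2 t \right)}]:  4 B = 4
  [\cos{\left(2 t \right)}]:  12 B = 12
Solving: A = 2, B = 1.
Check against the point condition:
  u(0, 0) = 1  ⟹  B = 1  ✓
Hence u(x, t) = 2 t x + \cos{\left(2 t \right)}.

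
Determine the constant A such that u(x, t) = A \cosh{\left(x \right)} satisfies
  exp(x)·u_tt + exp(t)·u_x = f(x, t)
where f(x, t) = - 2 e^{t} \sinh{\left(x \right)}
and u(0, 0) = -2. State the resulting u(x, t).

Substitute the ansatz u = A \cosh{\left(x \right)} into the left-hand side.
Derivatives of the ansatz:
  u_tt = 0
  u_x = A \sinh{\left(x \right)}
Term by term:
  exp(x)·u_tt = 0
  exp(t)·u_x = A e^{t} \sinh{\left(x \right)}
So the left-hand side equals
  A e^{t} \sinh{\left(x \right)}
This must equal f(x, t) = - 2 e^{t} \sinh{\left(x \right)} identically.
Matching coefficients of the independent functions:
  [e^{t} \sinh{\left(x \right)}]:  A = -2
Solving: A = -2.
Check against the point condition:
  u(0, 0) = -2  ⟹  A = -2  ✓
Hence u(x, t) = - 2 \cosh{\left(x \right)}.

Answer: u(x, t) = - 2 \cosh{\left(x \right)}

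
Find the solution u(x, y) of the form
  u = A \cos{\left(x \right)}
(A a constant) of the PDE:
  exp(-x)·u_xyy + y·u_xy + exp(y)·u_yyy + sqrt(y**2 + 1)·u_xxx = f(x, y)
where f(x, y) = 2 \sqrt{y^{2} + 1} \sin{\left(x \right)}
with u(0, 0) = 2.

Substitute the ansatz u = A \cos{\left(x \right)} into the left-hand side.
Derivatives of the ansatz:
  u_xyy = 0
  u_xy = 0
  u_yyy = 0
  u_xxx = A \sin{\left(x \right)}
Term by term:
  exp(-x)·u_xyy = 0
  y·u_xy = 0
  exp(y)·u_yyy = 0
  sqrt(y**2 + 1)·u_xxx = A \sqrt{y^{2} + 1} \sin{\left(x \right)}
So the left-hand side equals
  A \sqrt{y^{2} + 1} \sin{\left(x \right)}
This must equal f(x, y) = 2 \sqrt{y^{2} + 1} \sin{\left(x \right)} identically.
Matching coefficients of the independent functions:
  [\sqrt{y^{2} + 1} \sin{\left(x \right)}]:  A = 2
Solving: A = 2.
Check against the point condition:
  u(0, 0) = 2  ⟹  A = 2  ✓
Hence u(x, y) = 2 \cos{\left(x \right)}.

Answer: u(x, y) = 2 \cos{\left(x \right)}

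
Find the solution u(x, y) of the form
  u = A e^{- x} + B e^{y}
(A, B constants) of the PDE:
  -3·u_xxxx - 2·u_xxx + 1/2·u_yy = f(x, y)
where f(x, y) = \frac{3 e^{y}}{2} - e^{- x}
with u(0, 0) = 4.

Substitute the ansatz u = A e^{- x} + B e^{y} into the left-hand side.
Derivatives of the ansatz:
  u_xxxx = A e^{- x}
  u_xxx = - A e^{- x}
  u_yy = B e^{y}
Term by term:
  -3·u_xxxx = - 3 A e^{- x}
  -2·u_xxx = 2 A e^{- x}
  1/2·u_yy = \frac{B e^{y}}{2}
So the left-hand side equals
  - A e^{- x} + \frac{B e^{y}}{2}
This must equal f(x, y) = \frac{3 e^{y}}{2} - e^{- x} identically.
Matching coefficients of the independent functions:
  [e^{- x}]:  - A = -1
  [e^{y}]:  \frac{B}{2} = \frac{3}{2}
Solving: A = 1, B = 3.
Check against the point condition:
  u(0, 0) = 4  ⟹  A + B = 4  ✓
Hence u(x, y) = 3 e^{y} + e^{- x}.

Answer: u(x, y) = 3 e^{y} + e^{- x}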